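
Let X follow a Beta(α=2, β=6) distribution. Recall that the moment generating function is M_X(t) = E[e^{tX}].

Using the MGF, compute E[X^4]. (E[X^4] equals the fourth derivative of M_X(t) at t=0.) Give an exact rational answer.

M_X(t) = ₁F₁(2; 8; t)
M^(4)(t) = ₁F₁(6; 12; t)/66

E[X^4] = M^(4)(0) = 1/66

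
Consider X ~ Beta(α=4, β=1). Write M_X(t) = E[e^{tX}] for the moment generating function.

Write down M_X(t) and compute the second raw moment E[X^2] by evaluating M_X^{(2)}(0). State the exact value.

M_X(t) = ₁F₁(4; 5; t)
M^(2)(t) = 2*₁F₁(6; 7; t)/3

E[X^2] = M^(2)(0) = 2/3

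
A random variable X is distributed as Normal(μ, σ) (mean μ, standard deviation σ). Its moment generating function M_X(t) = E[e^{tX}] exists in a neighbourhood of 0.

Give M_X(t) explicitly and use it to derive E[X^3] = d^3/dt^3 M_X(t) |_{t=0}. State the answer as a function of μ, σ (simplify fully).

E[X^3] = D^3[M](0) = μ*(μ^2 + 3*σ^2)

M_X(t) = e^(μ*t + σ^2*t^2/2)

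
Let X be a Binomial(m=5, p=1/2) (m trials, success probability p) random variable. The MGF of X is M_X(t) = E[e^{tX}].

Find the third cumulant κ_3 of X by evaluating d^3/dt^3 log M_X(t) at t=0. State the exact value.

M_X(t) = (e^(t)/2 + 1/2)^5
K_X(t) = log M_X(t) = 5*log(e^(t)/2 + 1/2)
K′(t) = 5*e^(t)/(e^(t) + 1)
K′′(t) = 5*e^(t)/(e^(2*t) + 2*e^(t) + 1)
K′′′(t) = (-5*e^(2*t) + 5*e^(t))/(e^(3*t) + 3*e^(2*t) + 3*e^(t) + 1)

κ_3 = K′′′(0) = 0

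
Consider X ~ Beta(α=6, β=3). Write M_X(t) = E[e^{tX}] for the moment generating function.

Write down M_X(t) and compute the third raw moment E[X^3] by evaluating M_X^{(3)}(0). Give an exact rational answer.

E[X^3] = M^(3)(0) = 56/165

M_X(t) = ₁F₁(6; 9; t)
M^(3)(t) = 56*₁F₁(9; 12; t)/165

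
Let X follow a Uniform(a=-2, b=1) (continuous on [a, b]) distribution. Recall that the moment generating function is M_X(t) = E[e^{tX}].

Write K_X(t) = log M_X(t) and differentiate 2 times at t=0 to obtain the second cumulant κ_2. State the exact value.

κ_2 = K^(2)(0) = 3/4

M_X(t) = (e^(t) - e^(-2*t))/(3*t)
K_X(t) = log M_X(t) = -log(t) + log(e^(t) - e^(-2*t)) - log(3)
K^(2)(t) = (-9*t^2*e^(3*t) + e^(6*t) - 2*e^(3*t) + 1)/(t^2*e^(6*t) - 2*t^2*e^(3*t) + t^2)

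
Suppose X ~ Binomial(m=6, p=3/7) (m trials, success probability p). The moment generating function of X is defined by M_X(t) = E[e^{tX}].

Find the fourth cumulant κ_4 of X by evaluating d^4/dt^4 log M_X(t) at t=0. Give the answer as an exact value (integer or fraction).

M_X(t) = (3*e^(t)/7 + 4/7)^6
K_X(t) = log M_X(t) = 6*log(3*e^(t)/7 + 4/7)
D^4[K](t) = (648*e^(3*t) - 3456*e^(2*t) + 1152*e^(t))/(81*e^(4*t) + 432*e^(3*t) + 864*e^(2*t) + 768*e^(t) + 256)

κ_4 = D^4[K](0) = -1656/2401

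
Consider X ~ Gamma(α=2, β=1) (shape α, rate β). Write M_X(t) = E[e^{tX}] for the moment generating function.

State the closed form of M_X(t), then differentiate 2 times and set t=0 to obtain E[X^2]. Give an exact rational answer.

M_X(t) = (1 - t)^(-2)
M^(2)(t) = 6/(t^4 - 4*t^3 + 6*t^2 - 4*t + 1)

E[X^2] = M^(2)(0) = 6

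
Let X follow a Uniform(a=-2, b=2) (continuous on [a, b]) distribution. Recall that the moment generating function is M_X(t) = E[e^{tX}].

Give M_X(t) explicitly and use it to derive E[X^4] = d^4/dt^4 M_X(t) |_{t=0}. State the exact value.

M_X(t) = (e^(2*t) - e^(-2*t))/(4*t)
dM/dt = (2*t*e^(4*t) + 2*t - e^(4*t) + 1)*e^(-2*t)/(4*t^2)
d^2M/dt^2 = (2*t^2*e^(4*t) - 2*t^2 - 2*t*e^(4*t) - 2*t + e^(4*t) - 1)*e^(-2*t)/(2*t^3)
d^3M/dt^3 = (4*t^3*e^(4*t) + 4*t^3 - 6*t^2*e^(4*t) + 6*t^2 + 6*t*e^(4*t) + 6*t - 3*e^(4*t) + 3)*e^(-2*t)/(2*t^4)
d^4M/dt^4 = (4*t^4*e^(4*t) - 4*t^4 - 8*t^3*e^(4*t) - 8*t^3 + 12*t^2*e^(4*t) - 12*t^2 - 12*t*e^(4*t) - 12*t + 6*e^(4*t) - 6)*e^(-2*t)/t^5

E[X^4] = d^4M/dt^4 |_{t=0} = 16/5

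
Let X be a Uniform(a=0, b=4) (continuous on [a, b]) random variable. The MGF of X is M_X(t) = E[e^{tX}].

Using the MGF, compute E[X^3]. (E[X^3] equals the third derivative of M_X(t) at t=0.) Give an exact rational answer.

M_X(t) = (e^(4*t) - 1)/(4*t)
dM/dt = (4*t*e^(4*t) - e^(4*t) + 1)/(4*t^2)
d^2M/dt^2 = (8*t^2*e^(4*t) - 4*t*e^(4*t) + e^(4*t) - 1)/(2*t^3)
d^3M/dt^3 = (32*t^3*e^(4*t) - 24*t^2*e^(4*t) + 12*t*e^(4*t) - 3*e^(4*t) + 3)/(2*t^4)

E[X^3] = d^3M/dt^3 |_{t=0} = 16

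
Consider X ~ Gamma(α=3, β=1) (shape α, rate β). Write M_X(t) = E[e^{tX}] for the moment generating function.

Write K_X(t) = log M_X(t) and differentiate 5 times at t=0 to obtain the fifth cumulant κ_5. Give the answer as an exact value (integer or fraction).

M_X(t) = (1 - t)^(-3)
K_X(t) = log M_X(t) = -3*log(1 - t)
K^(5)(t) = -72/(t^5 - 5*t^4 + 10*t^3 - 10*t^2 + 5*t - 1)

κ_5 = K^(5)(0) = 72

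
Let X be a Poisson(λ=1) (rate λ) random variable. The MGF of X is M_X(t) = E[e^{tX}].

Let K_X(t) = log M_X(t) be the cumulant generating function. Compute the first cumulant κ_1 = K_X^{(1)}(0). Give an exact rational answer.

M_X(t) = e^(e^(t) - 1)
K_X(t) = log M_X(t) = e^(t) - 1
K′(t) = e^(t)

κ_1 = K′(0) = 1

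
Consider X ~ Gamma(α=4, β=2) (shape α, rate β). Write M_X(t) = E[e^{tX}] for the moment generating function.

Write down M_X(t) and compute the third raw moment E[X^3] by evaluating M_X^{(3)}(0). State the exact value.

E[X^3] = M^(3)(0) = 15

M_X(t) = 16/(2 - t)^4
M^(3)(t) = -1920/(t^7 - 14*t^6 + 84*t^5 - 280*t^4 + 560*t^3 - 672*t^2 + 448*t - 128)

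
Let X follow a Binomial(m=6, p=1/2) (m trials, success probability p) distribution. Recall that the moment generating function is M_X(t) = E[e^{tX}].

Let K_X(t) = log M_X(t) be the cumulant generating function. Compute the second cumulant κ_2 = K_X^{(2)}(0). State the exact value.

M_X(t) = (e^(t)/2 + 1/2)^6
K_X(t) = log M_X(t) = 6*log(e^(t)/2 + 1/2)
dK/dt = 6*e^(t)/(e^(t) + 1)
d^2K/dt^2 = 6*e^(t)/(e^(2*t) + 2*e^(t) + 1)

κ_2 = d^2K/dt^2 |_{t=0} = 3/2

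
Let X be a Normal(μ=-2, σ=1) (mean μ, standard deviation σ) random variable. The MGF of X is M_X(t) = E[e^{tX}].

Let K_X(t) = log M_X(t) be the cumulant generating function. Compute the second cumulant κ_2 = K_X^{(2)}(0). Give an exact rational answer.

M_X(t) = e^(t^2/2 - 2*t)
K_X(t) = log M_X(t) = t^2/2 - 2*t
K^(2)(t) = 1

κ_2 = K^(2)(0) = 1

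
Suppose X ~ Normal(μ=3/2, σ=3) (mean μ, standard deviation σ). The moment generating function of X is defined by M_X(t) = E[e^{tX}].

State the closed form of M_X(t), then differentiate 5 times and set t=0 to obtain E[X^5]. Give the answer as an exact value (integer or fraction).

E[X^5] = d^5M/dt^5 |_{t=0} = 68283/32

M_X(t) = e^(9*t^2/2 + 3*t/2)
dM/dt = 9*t*e^(3*t/2)*e^(9*t^2/2) + 3*e^(3*t/2)*e^(9*t^2/2)/2
d^2M/dt^2 = 81*t^2*e^(3*t/2)*e^(9*t^2/2) + 27*t*e^(3*t/2)*e^(9*t^2/2) + 45*e^(3*t/2)*e^(9*t^2/2)/4
d^3M/dt^3 = 729*t^3*e^(3*t/2)*e^(9*t^2/2) + 729*t^2*e^(3*t/2)*e^(9*t^2/2)/2 + 1215*t*e^(3*t/2)*e^(9*t^2/2)/4 + 351*e^(3*t/2)*e^(9*t^2/2)/8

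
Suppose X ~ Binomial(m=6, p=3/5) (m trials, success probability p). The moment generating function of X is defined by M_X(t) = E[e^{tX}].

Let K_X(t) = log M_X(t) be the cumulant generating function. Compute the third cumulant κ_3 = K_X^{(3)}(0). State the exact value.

κ_3 = K′′′(0) = -36/125

M_X(t) = (3*e^(t)/5 + 2/5)^6
K_X(t) = log M_X(t) = 6*log(3*e^(t)/5 + 2/5)
K′(t) = 18*e^(t)/(3*e^(t) + 2)
K′′(t) = 36*e^(t)/(9*e^(2*t) + 12*e^(t) + 4)
K′′′(t) = (-108*e^(2*t) + 72*e^(t))/(27*e^(3*t) + 54*e^(2*t) + 36*e^(t) + 8)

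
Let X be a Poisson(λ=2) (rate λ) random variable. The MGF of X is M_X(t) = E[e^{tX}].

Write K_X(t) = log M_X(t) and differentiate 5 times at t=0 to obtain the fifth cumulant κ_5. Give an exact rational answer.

κ_5 = K′′′′′(0) = 2

M_X(t) = e^(2*e^(t) - 2)
K_X(t) = log M_X(t) = 2*e^(t) - 2
K′(t) = 2*e^(t)
K′′(t) = 2*e^(t)
K′′′(t) = 2*e^(t)
K′′′′(t) = 2*e^(t)
K′′′′′(t) = 2*e^(t)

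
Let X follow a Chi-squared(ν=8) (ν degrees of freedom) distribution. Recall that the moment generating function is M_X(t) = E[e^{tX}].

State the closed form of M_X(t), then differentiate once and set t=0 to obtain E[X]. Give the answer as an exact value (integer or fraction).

M_X(t) = (1 - 2*t)^(-4)
D[M](t) = -8/(32*t^5 - 80*t^4 + 80*t^3 - 40*t^2 + 10*t - 1)

E[X] = D[M](0) = 8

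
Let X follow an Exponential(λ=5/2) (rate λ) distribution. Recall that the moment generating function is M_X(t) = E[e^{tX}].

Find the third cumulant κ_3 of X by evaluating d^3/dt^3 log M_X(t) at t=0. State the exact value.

M_X(t) = 5/(2*(5/2 - t))
K_X(t) = log M_X(t) = -log(5/2 - t) - log(2) + log(5)
D^3[K](t) = -16/(8*t^3 - 60*t^2 + 150*t - 125)

κ_3 = D^3[K](0) = 16/125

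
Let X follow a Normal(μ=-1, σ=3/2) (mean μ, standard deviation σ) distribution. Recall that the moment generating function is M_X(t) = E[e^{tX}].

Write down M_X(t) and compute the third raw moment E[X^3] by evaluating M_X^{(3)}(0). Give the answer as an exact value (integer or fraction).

M_X(t) = e^(9*t^2/8 - t)
M′(t) = 9*t*e^(-t)*e^(9*t^2/8)/4 - e^(-t)*e^(9*t^2/8)
M′′(t) = (81*t^2*e^(9*t^2/8) - 72*t*e^(9*t^2/8) + 52*e^(9*t^2/8))*e^(-t)/16
M′′′(t) = (729*t^3*e^(9*t^2/8) - 972*t^2*e^(9*t^2/8) + 1404*t*e^(9*t^2/8) - 496*e^(9*t^2/8))*e^(-t)/64

E[X^3] = M′′′(0) = -31/4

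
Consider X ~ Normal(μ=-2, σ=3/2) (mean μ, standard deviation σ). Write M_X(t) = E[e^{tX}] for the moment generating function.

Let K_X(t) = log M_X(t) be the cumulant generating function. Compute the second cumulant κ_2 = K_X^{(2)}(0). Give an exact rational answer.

M_X(t) = e^(9*t^2/8 - 2*t)
K_X(t) = log M_X(t) = 9*t^2/8 - 2*t
K^(2)(t) = 9/4

κ_2 = K^(2)(0) = 9/4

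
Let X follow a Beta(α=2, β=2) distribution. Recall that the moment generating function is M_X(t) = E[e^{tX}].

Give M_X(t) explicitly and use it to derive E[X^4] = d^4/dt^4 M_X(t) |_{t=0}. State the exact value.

M_X(t) = ₁F₁(2; 4; t)
M^(4)(t) = ₁F₁(6; 8; t)/7

E[X^4] = M^(4)(0) = 1/7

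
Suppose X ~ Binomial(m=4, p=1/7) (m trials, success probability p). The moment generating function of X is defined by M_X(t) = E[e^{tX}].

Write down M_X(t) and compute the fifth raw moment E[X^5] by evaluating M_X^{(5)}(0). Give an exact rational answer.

M_X(t) = (e^(t)/7 + 6/7)^4
M′(t) = 4*e^(4*t)/2401 + 72*e^(3*t)/2401 + 432*e^(2*t)/2401 + 864*e^(t)/2401
M′′(t) = 16*e^(4*t)/2401 + 216*e^(3*t)/2401 + 864*e^(2*t)/2401 + 864*e^(t)/2401
M′′′(t) = 64*e^(4*t)/2401 + 648*e^(3*t)/2401 + 1728*e^(2*t)/2401 + 864*e^(t)/2401
M′′′′(t) = 256*e^(4*t)/2401 + 1944*e^(3*t)/2401 + 3456*e^(2*t)/2401 + 864*e^(t)/2401
M′′′′′(t) = 1024*e^(4*t)/2401 + 5832*e^(3*t)/2401 + 6912*e^(2*t)/2401 + 864*e^(t)/2401

E[X^5] = M′′′′′(0) = 14632/2401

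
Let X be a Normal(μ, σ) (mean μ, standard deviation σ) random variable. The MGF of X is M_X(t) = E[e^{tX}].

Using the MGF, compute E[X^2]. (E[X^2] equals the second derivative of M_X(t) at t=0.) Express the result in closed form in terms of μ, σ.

M_X(t) = e^(μ*t + σ^2*t^2/2)
D^2[M](t) = μ^2*e^(μ*t)*e^(σ^2*t^2/2) + 2*μ*σ^2*t*e^(μ*t)*e^(σ^2*t^2/2) + σ^4*t^2*e^(μ*t)*e^(σ^2*t^2/2) + σ^2*e^(μ*t)*e^(σ^2*t^2/2)

E[X^2] = D^2[M](0) = μ^2 + σ^2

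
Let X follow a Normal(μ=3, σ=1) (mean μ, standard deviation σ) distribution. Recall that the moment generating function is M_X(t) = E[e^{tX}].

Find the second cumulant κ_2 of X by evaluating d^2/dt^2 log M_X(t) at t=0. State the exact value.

κ_2 = D^2[K](0) = 1

M_X(t) = e^(t^2/2 + 3*t)
K_X(t) = log M_X(t) = t^2/2 + 3*t
D^2[K](t) = 1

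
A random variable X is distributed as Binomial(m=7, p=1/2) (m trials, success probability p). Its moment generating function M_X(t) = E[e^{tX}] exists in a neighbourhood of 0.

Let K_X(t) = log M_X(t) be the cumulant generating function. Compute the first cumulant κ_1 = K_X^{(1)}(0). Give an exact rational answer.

κ_1 = D[K](0) = 7/2

M_X(t) = (e^(t)/2 + 1/2)^7
K_X(t) = log M_X(t) = 7*log(e^(t)/2 + 1/2)
D[K](t) = 7*e^(t)/(e^(t) + 1)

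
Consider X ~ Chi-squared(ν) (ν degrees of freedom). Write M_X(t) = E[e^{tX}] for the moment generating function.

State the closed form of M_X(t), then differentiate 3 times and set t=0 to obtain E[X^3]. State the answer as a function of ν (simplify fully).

E[X^3] = d^3M/dt^3 |_{t=0} = ν*(ν^2 + 6*ν + 8)

M_X(t) = (1 - 2*t)^(-ν/2)
dM/dt = -ν/(2*t*(1 - 2*t)^(ν/2) - (1 - 2*t)^(ν/2))
d^2M/dt^2 = (ν^2 + 2*ν)/(4*t^2*(1 - 2*t)^(ν/2) - 4*t*(1 - 2*t)^(ν/2) + (1 - 2*t)^(ν/2))
d^3M/dt^3 = (-ν^3 - 6*ν^2 - 8*ν)/(8*t^3*(1 - 2*t)^(ν/2) - 12*t^2*(1 - 2*t)^(ν/2) + 6*t*(1 - 2*t)^(ν/2) - (1 - 2*t)^(ν/2))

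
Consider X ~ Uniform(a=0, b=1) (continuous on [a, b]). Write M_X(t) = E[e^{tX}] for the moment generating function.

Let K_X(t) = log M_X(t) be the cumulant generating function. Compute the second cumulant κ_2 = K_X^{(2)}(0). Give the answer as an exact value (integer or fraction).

M_X(t) = (e^(t) - 1)/t
K_X(t) = log M_X(t) = -log(t) + log(e^(t) - 1)
K′(t) = (t*e^(t) - e^(t) + 1)/(t*e^(t) - t)
K′′(t) = (-t^2*e^(t) + e^(2*t) - 2*e^(t) + 1)/(t^2*e^(2*t) - 2*t^2*e^(t) + t^2)

κ_2 = K′′(0) = 1/12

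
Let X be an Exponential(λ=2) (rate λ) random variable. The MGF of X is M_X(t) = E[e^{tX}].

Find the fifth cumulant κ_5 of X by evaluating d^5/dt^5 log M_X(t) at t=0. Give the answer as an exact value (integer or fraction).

κ_5 = d^5K/dt^5 |_{t=0} = 3/4

M_X(t) = 2/(2 - t)
K_X(t) = log M_X(t) = -log(2 - t) + log(2)
dK/dt = -1/(t - 2)
d^2K/dt^2 = 1/(t^2 - 4*t + 4)
d^3K/dt^3 = -2/(t^3 - 6*t^2 + 12*t - 8)
d^4K/dt^4 = 6/(t^4 - 8*t^3 + 24*t^2 - 32*t + 16)
d^5K/dt^5 = -24/(t^5 - 10*t^4 + 40*t^3 - 80*t^2 + 80*t - 32)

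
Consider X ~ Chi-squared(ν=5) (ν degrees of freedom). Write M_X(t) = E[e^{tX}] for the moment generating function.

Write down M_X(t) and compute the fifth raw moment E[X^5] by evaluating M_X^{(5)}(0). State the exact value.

E[X^5] = d^5M/dt^5 |_{t=0} = 45045

M_X(t) = (1 - 2*t)^(-5/2)
dM/dt = -5/(8*t^3*√(1 - 2*t) - 12*t^2*√(1 - 2*t) + 6*t*√(1 - 2*t) - √(1 - 2*t))
d^2M/dt^2 = 35/(16*t^4*√(1 - 2*t) - 32*t^3*√(1 - 2*t) + 24*t^2*√(1 - 2*t) - 8*t*√(1 - 2*t) + √(1 - 2*t))
d^3M/dt^3 = -315/(32*t^5*√(1 - 2*t) - 80*t^4*√(1 - 2*t) + 80*t^3*√(1 - 2*t) - 40*t^2*√(1 - 2*t) + 10*t*√(1 - 2*t) - √(1 - 2*t))
d^4M/dt^4 = 3465/(64*t^6*√(1 - 2*t) - 192*t^5*√(1 - 2*t) + 240*t^4*√(1 - 2*t) - 160*t^3*√(1 - 2*t) + 60*t^2*√(1 - 2*t) - 12*t*√(1 - 2*t) + √(1 - 2*t))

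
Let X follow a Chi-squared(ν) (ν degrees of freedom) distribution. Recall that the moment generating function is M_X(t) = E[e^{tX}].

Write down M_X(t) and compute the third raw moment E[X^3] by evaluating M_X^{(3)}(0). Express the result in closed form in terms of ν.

E[X^3] = M′′′(0) = ν*(ν^2 + 6*ν + 8)

M_X(t) = (1 - 2*t)^(-ν/2)
M′(t) = -ν/(2*t*(1 - 2*t)^(ν/2) - (1 - 2*t)^(ν/2))
M′′(t) = (ν^2 + 2*ν)/(4*t^2*(1 - 2*t)^(ν/2) - 4*t*(1 - 2*t)^(ν/2) + (1 - 2*t)^(ν/2))
M′′′(t) = (-ν^3 - 6*ν^2 - 8*ν)/(8*t^3*(1 - 2*t)^(ν/2) - 12*t^2*(1 - 2*t)^(ν/2) + 6*t*(1 - 2*t)^(ν/2) - (1 - 2*t)^(ν/2))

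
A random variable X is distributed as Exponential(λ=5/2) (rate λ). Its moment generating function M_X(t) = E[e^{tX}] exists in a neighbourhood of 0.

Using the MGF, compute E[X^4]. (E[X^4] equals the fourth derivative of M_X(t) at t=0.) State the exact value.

E[X^4] = M^(4)(0) = 384/625

M_X(t) = 5/(2*(5/2 - t))
M^(4)(t) = -1920/(32*t^5 - 400*t^4 + 2000*t^3 - 5000*t^2 + 6250*t - 3125)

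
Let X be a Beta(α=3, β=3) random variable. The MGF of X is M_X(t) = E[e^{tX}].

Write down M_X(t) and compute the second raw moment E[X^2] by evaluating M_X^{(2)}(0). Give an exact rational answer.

M_X(t) = ₁F₁(3; 6; t)
M^(2)(t) = 2*₁F₁(5; 8; t)/7

E[X^2] = M^(2)(0) = 2/7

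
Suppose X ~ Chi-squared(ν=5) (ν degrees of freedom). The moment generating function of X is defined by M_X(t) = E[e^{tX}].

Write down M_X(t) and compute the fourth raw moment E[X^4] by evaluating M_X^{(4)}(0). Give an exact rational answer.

E[X^4] = M^(4)(0) = 3465

M_X(t) = (1 - 2*t)^(-5/2)
M^(4)(t) = 3465/(64*t^6*√(1 - 2*t) - 192*t^5*√(1 - 2*t) + 240*t^4*√(1 - 2*t) - 160*t^3*√(1 - 2*t) + 60*t^2*√(1 - 2*t) - 12*t*√(1 - 2*t) + √(1 - 2*t))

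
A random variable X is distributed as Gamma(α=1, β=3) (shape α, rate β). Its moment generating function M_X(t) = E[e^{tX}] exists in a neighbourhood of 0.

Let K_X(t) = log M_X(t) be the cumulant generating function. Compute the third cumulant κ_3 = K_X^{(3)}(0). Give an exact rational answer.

κ_3 = K′′′(0) = 2/27

M_X(t) = 3/(3 - t)
K_X(t) = log M_X(t) = -log(3 - t) + log(3)
K′(t) = -1/(t - 3)
K′′(t) = 1/(t^2 - 6*t + 9)
K′′′(t) = -2/(t^3 - 9*t^2 + 27*t - 27)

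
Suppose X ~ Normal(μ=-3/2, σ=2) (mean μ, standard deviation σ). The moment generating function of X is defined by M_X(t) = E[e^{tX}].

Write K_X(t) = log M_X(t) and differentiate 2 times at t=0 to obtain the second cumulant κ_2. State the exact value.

κ_2 = K^(2)(0) = 4

M_X(t) = e^(2*t^2 - 3*t/2)
K_X(t) = log M_X(t) = 2*t^2 - 3*t/2
K^(2)(t) = 4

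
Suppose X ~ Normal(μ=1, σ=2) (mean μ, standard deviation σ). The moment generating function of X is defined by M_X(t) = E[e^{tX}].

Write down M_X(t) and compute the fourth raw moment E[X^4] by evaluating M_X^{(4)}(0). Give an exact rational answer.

E[X^4] = M^(4)(0) = 73

M_X(t) = e^(2*t^2 + t)
M^(4)(t) = 256*t^4*e^(t)*e^(2*t^2) + 256*t^3*e^(t)*e^(2*t^2) + 480*t^2*e^(t)*e^(2*t^2) + 208*t*e^(t)*e^(2*t^2) + 73*e^(t)*e^(2*t^2)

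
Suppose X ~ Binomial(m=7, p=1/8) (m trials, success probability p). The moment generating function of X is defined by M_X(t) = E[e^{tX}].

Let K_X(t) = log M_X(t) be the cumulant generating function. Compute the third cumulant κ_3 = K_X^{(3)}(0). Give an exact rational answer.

M_X(t) = (e^(t)/8 + 7/8)^7
K_X(t) = log M_X(t) = 7*log(e^(t)/8 + 7/8)
dK/dt = 7*e^(t)/(e^(t) + 7)
d^2K/dt^2 = 49*e^(t)/(e^(2*t) + 14*e^(t) + 49)
d^3K/dt^3 = (-49*e^(2*t) + 343*e^(t))/(e^(3*t) + 21*e^(2*t) + 147*e^(t) + 343)

κ_3 = d^3K/dt^3 |_{t=0} = 147/256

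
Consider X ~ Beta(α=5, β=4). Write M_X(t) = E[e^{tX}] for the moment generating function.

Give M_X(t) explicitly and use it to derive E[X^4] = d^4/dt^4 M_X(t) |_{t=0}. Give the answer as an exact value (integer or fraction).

M_X(t) = ₁F₁(5; 9; t)
D^4[M](t) = 14*₁F₁(9; 13; t)/99

E[X^4] = D^4[M](0) = 14/99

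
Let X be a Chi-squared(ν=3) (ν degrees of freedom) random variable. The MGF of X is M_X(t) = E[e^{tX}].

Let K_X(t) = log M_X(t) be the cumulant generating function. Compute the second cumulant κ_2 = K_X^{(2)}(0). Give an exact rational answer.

M_X(t) = (1 - 2*t)^(-3/2)
K_X(t) = log M_X(t) = -3*log(1 - 2*t)/2
D^2[K](t) = 6/(4*t^2 - 4*t + 1)

κ_2 = D^2[K](0) = 6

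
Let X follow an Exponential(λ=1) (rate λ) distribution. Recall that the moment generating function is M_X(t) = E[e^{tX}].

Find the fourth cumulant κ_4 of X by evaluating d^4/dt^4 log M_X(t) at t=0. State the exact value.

κ_4 = K′′′′(0) = 6

M_X(t) = 1/(1 - t)
K_X(t) = log M_X(t) = -log(1 - t)
K′(t) = -1/(t - 1)
K′′(t) = 1/(t^2 - 2*t + 1)
K′′′(t) = -2/(t^3 - 3*t^2 + 3*t - 1)
K′′′′(t) = 6/(t^4 - 4*t^3 + 6*t^2 - 4*t + 1)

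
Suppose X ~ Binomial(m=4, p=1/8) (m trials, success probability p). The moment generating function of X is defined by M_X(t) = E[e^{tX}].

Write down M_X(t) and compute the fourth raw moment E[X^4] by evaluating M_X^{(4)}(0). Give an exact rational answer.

M_X(t) = (e^(t)/8 + 7/8)^4
M^(4)(t) = e^(4*t)/16 + 567*e^(3*t)/1024 + 147*e^(2*t)/128 + 343*e^(t)/1024

E[X^4] = M^(4)(0) = 1075/512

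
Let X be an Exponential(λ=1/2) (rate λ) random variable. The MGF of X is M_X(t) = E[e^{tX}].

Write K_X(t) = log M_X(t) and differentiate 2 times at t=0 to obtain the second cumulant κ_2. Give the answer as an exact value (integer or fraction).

κ_2 = K^(2)(0) = 4

M_X(t) = 1/(2*(1/2 - t))
K_X(t) = log M_X(t) = -log(1/2 - t) - log(2)
K^(2)(t) = 4/(4*t^2 - 4*t + 1)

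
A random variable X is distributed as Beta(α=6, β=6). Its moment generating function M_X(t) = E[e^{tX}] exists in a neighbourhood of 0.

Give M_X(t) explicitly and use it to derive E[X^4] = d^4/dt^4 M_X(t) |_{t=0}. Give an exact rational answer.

E[X^4] = d^4M/dt^4 |_{t=0} = 6/65

M_X(t) = ₁F₁(6; 12; t)
dM/dt = ₁F₁(7; 13; t)/2
d^2M/dt^2 = 7*₁F₁(8; 14; t)/26
d^3M/dt^3 = 2*₁F₁(9; 15; t)/13
d^4M/dt^4 = 6*₁F₁(10; 16; t)/65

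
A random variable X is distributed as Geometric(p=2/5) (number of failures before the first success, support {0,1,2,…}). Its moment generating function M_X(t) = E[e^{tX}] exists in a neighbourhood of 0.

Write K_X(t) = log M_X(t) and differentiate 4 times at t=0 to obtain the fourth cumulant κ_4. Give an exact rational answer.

κ_4 = d^4K/dt^4 |_{t=0} = 705/8

M_X(t) = 2/(5*(1 - 3*e^(t)/5))
K_X(t) = log M_X(t) = -log(1 - 3*e^(t)/5) - log(5) + log(2)
dK/dt = -3*e^(t)/(3*e^(t) - 5)
d^2K/dt^2 = 15*e^(t)/(9*e^(2*t) - 30*e^(t) + 25)
d^3K/dt^3 = (-45*e^(2*t) - 75*e^(t))/(27*e^(3*t) - 135*e^(2*t) + 225*e^(t) - 125)
d^4K/dt^4 = (135*e^(3*t) + 900*e^(2*t) + 375*e^(t))/(81*e^(4*t) - 540*e^(3*t) + 1350*e^(2*t) - 1500*e^(t) + 625)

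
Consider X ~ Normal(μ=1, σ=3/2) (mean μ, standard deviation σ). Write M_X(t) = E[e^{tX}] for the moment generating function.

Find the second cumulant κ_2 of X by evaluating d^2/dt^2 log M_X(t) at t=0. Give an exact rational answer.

κ_2 = D^2[K](0) = 9/4

M_X(t) = e^(9*t^2/8 + t)
K_X(t) = log M_X(t) = 9*t^2/8 + t
D^2[K](t) = 9/4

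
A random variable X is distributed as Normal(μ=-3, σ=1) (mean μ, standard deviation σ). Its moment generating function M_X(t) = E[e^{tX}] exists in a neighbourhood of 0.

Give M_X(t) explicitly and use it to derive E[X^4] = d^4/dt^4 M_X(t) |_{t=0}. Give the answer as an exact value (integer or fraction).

M_X(t) = e^(t^2/2 - 3*t)
D^4[M](t) = (t^4*e^(t^2/2) - 12*t^3*e^(t^2/2) + 60*t^2*e^(t^2/2) - 144*t*e^(t^2/2) + 138*e^(t^2/2))*e^(-3*t)

E[X^4] = D^4[M](0) = 138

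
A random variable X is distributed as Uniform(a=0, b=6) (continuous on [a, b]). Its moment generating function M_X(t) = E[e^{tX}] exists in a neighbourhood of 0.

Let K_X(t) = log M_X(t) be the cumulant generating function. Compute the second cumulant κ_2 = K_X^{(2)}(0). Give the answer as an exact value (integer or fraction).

κ_2 = K′′(0) = 3

M_X(t) = (e^(6*t) - 1)/(6*t)
K_X(t) = log M_X(t) = -log(t) + log(e^(6*t) - 1) - log(6)
K′(t) = (6*t*e^(6*t) - e^(6*t) + 1)/(t*e^(6*t) - t)
K′′(t) = (-36*t^2*e^(6*t) + e^(12*t) - 2*e^(6*t) + 1)/(t^2*e^(12*t) - 2*t^2*e^(6*t) + t^2)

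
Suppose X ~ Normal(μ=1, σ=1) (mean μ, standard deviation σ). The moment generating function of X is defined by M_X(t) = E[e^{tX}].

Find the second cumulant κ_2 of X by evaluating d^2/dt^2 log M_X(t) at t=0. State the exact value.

M_X(t) = e^(t^2/2 + t)
K_X(t) = log M_X(t) = t^2/2 + t
K′(t) = t + 1
K′′(t) = 1

κ_2 = K′′(0) = 1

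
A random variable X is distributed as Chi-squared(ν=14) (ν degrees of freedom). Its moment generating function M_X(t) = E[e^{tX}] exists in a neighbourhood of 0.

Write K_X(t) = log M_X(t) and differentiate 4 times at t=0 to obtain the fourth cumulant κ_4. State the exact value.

κ_4 = K^(4)(0) = 672

M_X(t) = (1 - 2*t)^(-7)
K_X(t) = log M_X(t) = -7*log(1 - 2*t)
K^(4)(t) = 672/(16*t^4 - 32*t^3 + 24*t^2 - 8*t + 1)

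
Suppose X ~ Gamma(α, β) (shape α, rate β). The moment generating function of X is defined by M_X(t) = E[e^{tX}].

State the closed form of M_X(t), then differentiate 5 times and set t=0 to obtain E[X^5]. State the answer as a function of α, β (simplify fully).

E[X^5] = M^(5)(0) = α*(α^4 + 10*α^3 + 35*α^2 + 50*α + 24)/β^5

M_X(t) = (β/(β - t))^α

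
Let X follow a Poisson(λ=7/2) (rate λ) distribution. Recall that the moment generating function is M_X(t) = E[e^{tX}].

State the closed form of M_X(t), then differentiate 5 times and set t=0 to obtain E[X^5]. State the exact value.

M_X(t) = e^(7*e^(t)/2 - 7/2)
D^5[M](t) = (16807*e^(5*t)*e^(7*e^(t)/2) + 48020*e^(4*t)*e^(7*e^(t)/2) + 34300*e^(3*t)*e^(7*e^(t)/2) + 5880*e^(2*t)*e^(7*e^(t)/2) + 112*e^(t)*e^(7*e^(t)/2))*e^(-7/2)/32

E[X^5] = D^5[M](0) = 105119/32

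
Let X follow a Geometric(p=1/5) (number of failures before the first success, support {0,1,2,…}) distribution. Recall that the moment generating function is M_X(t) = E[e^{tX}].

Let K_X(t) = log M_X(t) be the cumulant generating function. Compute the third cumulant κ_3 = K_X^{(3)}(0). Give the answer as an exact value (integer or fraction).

M_X(t) = 1/(5*(1 - 4*e^(t)/5))
K_X(t) = log M_X(t) = -log(1 - 4*e^(t)/5) - log(5)
dK/dt = -4*e^(t)/(4*e^(t) - 5)
d^2K/dt^2 = 20*e^(t)/(16*e^(2*t) - 40*e^(t) + 25)
d^3K/dt^3 = (-80*e^(2*t) - 100*e^(t))/(64*e^(3*t) - 240*e^(2*t) + 300*e^(t) - 125)

κ_3 = d^3K/dt^3 |_{t=0} = 180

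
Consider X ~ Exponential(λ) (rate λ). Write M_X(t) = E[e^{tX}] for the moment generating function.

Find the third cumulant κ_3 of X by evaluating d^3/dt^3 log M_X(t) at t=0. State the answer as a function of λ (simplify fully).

κ_3 = K′′′(0) = 2/λ^3

M_X(t) = λ/(λ - t)
K_X(t) = log M_X(t) = log(λ) - log(λ - t)
K′(t) = -1/(-λ + t)
K′′(t) = 1/(λ^2 - 2*λ*t + t^2)
K′′′(t) = -2/(-λ^3 + 3*λ^2*t - 3*λ*t^2 + t^3)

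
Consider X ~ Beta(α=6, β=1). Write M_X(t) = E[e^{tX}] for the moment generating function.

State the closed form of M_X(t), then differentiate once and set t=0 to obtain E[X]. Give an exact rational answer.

M_X(t) = ₁F₁(6; 7; t)
dM/dt = 6*₁F₁(7; 8; t)/7

E[X] = dM/dt |_{t=0} = 6/7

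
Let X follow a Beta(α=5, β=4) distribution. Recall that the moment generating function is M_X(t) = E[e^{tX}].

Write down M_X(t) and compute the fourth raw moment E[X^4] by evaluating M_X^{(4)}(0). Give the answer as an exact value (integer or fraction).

E[X^4] = d^4M/dt^4 |_{t=0} = 14/99

M_X(t) = ₁F₁(5; 9; t)
dM/dt = 5*₁F₁(6; 10; t)/9
d^2M/dt^2 = ₁F₁(7; 11; t)/3
d^3M/dt^3 = 7*₁F₁(8; 12; t)/33
d^4M/dt^4 = 14*₁F₁(9; 13; t)/99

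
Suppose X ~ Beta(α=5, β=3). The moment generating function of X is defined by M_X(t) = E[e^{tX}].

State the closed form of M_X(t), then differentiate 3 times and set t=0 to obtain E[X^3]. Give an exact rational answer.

M_X(t) = ₁F₁(5; 8; t)
M′(t) = 5*₁F₁(6; 9; t)/8
M′′(t) = 5*₁F₁(7; 10; t)/12
M′′′(t) = 7*₁F₁(8; 11; t)/24

E[X^3] = M′′′(0) = 7/24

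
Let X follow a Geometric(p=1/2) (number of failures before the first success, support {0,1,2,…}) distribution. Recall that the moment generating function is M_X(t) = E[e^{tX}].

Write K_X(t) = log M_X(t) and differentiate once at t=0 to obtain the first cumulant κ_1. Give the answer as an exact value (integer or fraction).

κ_1 = K′(0) = 1

M_X(t) = 1/(2*(1 - e^(t)/2))
K_X(t) = log M_X(t) = -log(1 - e^(t)/2) - log(2)
K′(t) = -e^(t)/(e^(t) - 2)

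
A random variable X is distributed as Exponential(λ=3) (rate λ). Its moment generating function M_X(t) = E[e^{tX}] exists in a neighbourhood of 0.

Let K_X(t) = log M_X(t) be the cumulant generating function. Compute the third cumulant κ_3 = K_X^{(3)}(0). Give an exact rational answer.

κ_3 = K′′′(0) = 2/27

M_X(t) = 3/(3 - t)
K_X(t) = log M_X(t) = -log(3 - t) + log(3)
K′(t) = -1/(t - 3)
K′′(t) = 1/(t^2 - 6*t + 9)
K′′′(t) = -2/(t^3 - 9*t^2 + 27*t - 27)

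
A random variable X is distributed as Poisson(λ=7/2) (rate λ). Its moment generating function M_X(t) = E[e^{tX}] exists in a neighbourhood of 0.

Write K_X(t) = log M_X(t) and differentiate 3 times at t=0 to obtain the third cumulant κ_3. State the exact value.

M_X(t) = e^(7*e^(t)/2 - 7/2)
K_X(t) = log M_X(t) = 7*e^(t)/2 - 7/2
D^3[K](t) = 7*e^(t)/2

κ_3 = D^3[K](0) = 7/2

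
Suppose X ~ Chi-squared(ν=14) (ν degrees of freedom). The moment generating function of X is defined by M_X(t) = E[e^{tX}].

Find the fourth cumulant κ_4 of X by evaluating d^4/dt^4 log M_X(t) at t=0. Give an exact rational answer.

κ_4 = D^4[K](0) = 672

M_X(t) = (1 - 2*t)^(-7)
K_X(t) = log M_X(t) = -7*log(1 - 2*t)
D^4[K](t) = 672/(16*t^4 - 32*t^3 + 24*t^2 - 8*t + 1)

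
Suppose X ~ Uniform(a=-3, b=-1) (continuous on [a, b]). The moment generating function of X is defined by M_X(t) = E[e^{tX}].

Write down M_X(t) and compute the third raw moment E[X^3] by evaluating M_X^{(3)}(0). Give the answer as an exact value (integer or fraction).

E[X^3] = d^3M/dt^3 |_{t=0} = -10

M_X(t) = (e^(-t) - e^(-3*t))/(2*t)
dM/dt = (-t*e^(2*t) + 3*t - e^(2*t) + 1)*e^(-3*t)/(2*t^2)
d^2M/dt^2 = (t^2*e^(2*t) - 9*t^2 + 2*t*e^(2*t) - 6*t + 2*e^(2*t) - 2)*e^(-3*t)/(2*t^3)
d^3M/dt^3 = (-t^3*e^(2*t) + 27*t^3 - 3*t^2*e^(2*t) + 27*t^2 - 6*t*e^(2*t) + 18*t - 6*e^(2*t) + 6)*e^(-3*t)/(2*t^4)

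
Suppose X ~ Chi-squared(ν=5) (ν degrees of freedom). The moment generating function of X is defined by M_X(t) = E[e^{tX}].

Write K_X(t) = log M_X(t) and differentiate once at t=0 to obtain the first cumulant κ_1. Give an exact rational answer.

M_X(t) = (1 - 2*t)^(-5/2)
K_X(t) = log M_X(t) = -5*log(1 - 2*t)/2
K^(1)(t) = -5/(2*t - 1)

κ_1 = K^(1)(0) = 5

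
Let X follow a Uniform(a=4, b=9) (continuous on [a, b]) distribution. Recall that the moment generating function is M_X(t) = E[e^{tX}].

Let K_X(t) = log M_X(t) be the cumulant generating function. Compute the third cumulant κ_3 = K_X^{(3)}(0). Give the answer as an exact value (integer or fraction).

M_X(t) = (e^(9*t) - e^(4*t))/(5*t)
K_X(t) = log M_X(t) = -log(t) + log(e^(9*t) - e^(4*t)) - log(5)
dK/dt = (9*t*e^(5*t) - 4*t - e^(5*t) + 1)/(t*e^(5*t) - t)
d^2K/dt^2 = (-25*t^2*e^(5*t) + e^(10*t) - 2*e^(5*t) + 1)/(t^2*e^(10*t) - 2*t^2*e^(5*t) + t^2)
d^3K/dt^3 = (125*t^3*e^(10*t) + 125*t^3*e^(5*t) - 2*e^(15*t) + 6*e^(10*t) - 6*e^(5*t) + 2)/(t^3*e^(15*t) - 3*t^3*e^(10*t) + 3*t^3*e^(5*t) - t^3)

κ_3 = d^3K/dt^3 |_{t=0} = 0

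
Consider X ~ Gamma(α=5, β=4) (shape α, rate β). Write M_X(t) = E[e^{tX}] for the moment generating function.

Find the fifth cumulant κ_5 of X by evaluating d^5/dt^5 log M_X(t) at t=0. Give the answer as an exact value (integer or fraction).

M_X(t) = 1024/(4 - t)^5
K_X(t) = log M_X(t) = -5*log(4 - t) + 10*log(2)
dK/dt = -5/(t - 4)
d^2K/dt^2 = 5/(t^2 - 8*t + 16)
d^3K/dt^3 = -10/(t^3 - 12*t^2 + 48*t - 64)
d^4K/dt^4 = 30/(t^4 - 16*t^3 + 96*t^2 - 256*t + 256)
d^5K/dt^5 = -120/(t^5 - 20*t^4 + 160*t^3 - 640*t^2 + 1280*t - 1024)

κ_5 = d^5K/dt^5 |_{t=0} = 15/128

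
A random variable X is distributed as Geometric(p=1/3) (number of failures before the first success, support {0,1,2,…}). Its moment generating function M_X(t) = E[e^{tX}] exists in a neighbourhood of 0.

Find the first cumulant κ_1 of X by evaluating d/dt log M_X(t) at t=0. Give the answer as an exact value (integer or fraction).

M_X(t) = 1/(3*(1 - 2*e^(t)/3))
K_X(t) = log M_X(t) = -log(1 - 2*e^(t)/3) - log(3)
K^(1)(t) = -2*e^(t)/(2*e^(t) - 3)

κ_1 = K^(1)(0) = 2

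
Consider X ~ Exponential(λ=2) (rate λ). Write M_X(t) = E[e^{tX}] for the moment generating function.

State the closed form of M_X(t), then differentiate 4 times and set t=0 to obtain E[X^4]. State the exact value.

E[X^4] = M^(4)(0) = 3/2

M_X(t) = 2/(2 - t)
M^(4)(t) = -48/(t^5 - 10*t^4 + 40*t^3 - 80*t^2 + 80*t - 32)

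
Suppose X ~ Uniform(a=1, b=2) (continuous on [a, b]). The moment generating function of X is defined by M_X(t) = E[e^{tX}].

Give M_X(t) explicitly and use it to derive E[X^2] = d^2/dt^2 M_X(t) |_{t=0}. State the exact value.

M_X(t) = (e^(2*t) - e^(t))/t
D^2[M](t) = (4*t^2*e^(2*t) - t^2*e^(t) - 4*t*e^(2*t) + 2*t*e^(t) + 2*e^(2*t) - 2*e^(t))/t^3

E[X^2] = D^2[M](0) = 7/3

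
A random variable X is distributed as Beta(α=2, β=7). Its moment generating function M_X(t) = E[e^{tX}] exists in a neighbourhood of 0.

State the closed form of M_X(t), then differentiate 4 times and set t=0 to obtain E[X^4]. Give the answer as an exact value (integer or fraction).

E[X^4] = d^4M/dt^4 |_{t=0} = 1/99

M_X(t) = ₁F₁(2; 9; t)
dM/dt = 2*₁F₁(3; 10; t)/9
d^2M/dt^2 = ₁F₁(4; 11; t)/15
d^3M/dt^3 = 4*₁F₁(5; 12; t)/165
d^4M/dt^4 = ₁F₁(6; 13; t)/99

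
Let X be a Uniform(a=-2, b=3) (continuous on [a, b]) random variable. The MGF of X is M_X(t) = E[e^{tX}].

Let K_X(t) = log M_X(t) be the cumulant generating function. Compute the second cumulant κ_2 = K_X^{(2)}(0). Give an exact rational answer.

M_X(t) = (e^(3*t) - e^(-2*t))/(5*t)
K_X(t) = log M_X(t) = -log(t) + log(e^(3*t) - e^(-2*t)) - log(5)
dK/dt = (3*t*e^(5*t) + 2*t - e^(5*t) + 1)/(t*e^(5*t) - t)
d^2K/dt^2 = (-25*t^2*e^(5*t) + e^(10*t) - 2*e^(5*t) + 1)/(t^2*e^(10*t) - 2*t^2*e^(5*t) + t^2)

κ_2 = d^2K/dt^2 |_{t=0} = 25/12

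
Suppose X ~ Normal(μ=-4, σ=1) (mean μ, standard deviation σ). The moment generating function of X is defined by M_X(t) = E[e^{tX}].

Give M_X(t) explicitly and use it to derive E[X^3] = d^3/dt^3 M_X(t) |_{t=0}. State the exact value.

M_X(t) = e^(t^2/2 - 4*t)
dM/dt = t*e^(-4*t)*e^(t^2/2) - 4*e^(-4*t)*e^(t^2/2)
d^2M/dt^2 = (t^2*e^(t^2/2) - 8*t*e^(t^2/2) + 17*e^(t^2/2))*e^(-4*t)
d^3M/dt^3 = (t^3*e^(t^2/2) - 12*t^2*e^(t^2/2) + 51*t*e^(t^2/2) - 76*e^(t^2/2))*e^(-4*t)

E[X^3] = d^3M/dt^3 |_{t=0} = -76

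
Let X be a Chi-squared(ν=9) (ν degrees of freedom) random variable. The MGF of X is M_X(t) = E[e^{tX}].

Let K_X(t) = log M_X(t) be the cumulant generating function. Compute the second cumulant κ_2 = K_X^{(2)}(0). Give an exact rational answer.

κ_2 = K′′(0) = 18

M_X(t) = (1 - 2*t)^(-9/2)
K_X(t) = log M_X(t) = -9*log(1 - 2*t)/2
K′(t) = -9/(2*t - 1)
K′′(t) = 18/(4*t^2 - 4*t + 1)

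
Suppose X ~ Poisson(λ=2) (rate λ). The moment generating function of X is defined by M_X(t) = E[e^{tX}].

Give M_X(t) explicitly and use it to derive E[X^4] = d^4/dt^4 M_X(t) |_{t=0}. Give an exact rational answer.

M_X(t) = e^(2*e^(t) - 2)
M^(4)(t) = (16*e^(4*t)*e^(2*e^(t)) + 48*e^(3*t)*e^(2*e^(t)) + 28*e^(2*t)*e^(2*e^(t)) + 2*e^(t)*e^(2*e^(t)))*e^(-2)

E[X^4] = M^(4)(0) = 94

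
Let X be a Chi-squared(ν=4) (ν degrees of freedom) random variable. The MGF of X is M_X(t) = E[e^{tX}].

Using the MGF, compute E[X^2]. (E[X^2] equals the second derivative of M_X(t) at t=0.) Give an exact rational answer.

E[X^2] = D^2[M](0) = 24

M_X(t) = (1 - 2*t)^(-2)
D^2[M](t) = 24/(16*t^4 - 32*t^3 + 24*t^2 - 8*t + 1)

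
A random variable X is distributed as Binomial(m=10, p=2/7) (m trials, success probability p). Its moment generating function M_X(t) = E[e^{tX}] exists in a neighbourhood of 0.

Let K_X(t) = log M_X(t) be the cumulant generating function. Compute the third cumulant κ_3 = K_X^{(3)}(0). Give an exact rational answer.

M_X(t) = (2*e^(t)/7 + 5/7)^10
K_X(t) = log M_X(t) = 10*log(2*e^(t)/7 + 5/7)
K′(t) = 20*e^(t)/(2*e^(t) + 5)
K′′(t) = 100*e^(t)/(4*e^(2*t) + 20*e^(t) + 25)
K′′′(t) = (-200*e^(2*t) + 500*e^(t))/(8*e^(3*t) + 60*e^(2*t) + 150*e^(t) + 125)

κ_3 = K′′′(0) = 300/343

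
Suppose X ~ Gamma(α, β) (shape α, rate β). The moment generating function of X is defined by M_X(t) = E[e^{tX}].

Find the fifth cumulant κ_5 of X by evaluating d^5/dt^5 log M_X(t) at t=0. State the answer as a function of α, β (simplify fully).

M_X(t) = (β/(β - t))^α
K_X(t) = log M_X(t) = α*(log(β) - log(β - t))
D^5[K](t) = -24*α/(-β^5 + 5*β^4*t - 10*β^3*t^2 + 10*β^2*t^3 - 5*β*t^4 + t^5)

κ_5 = D^5[K](0) = 24*α/β^5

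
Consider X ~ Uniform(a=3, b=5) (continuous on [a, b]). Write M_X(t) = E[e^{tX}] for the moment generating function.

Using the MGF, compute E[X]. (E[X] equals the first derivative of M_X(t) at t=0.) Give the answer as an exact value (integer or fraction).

E[X] = M^(1)(0) = 4

M_X(t) = (e^(5*t) - e^(3*t))/(2*t)
M^(1)(t) = (5*t*e^(5*t) - 3*t*e^(3*t) - e^(5*t) + e^(3*t))/(2*t^2)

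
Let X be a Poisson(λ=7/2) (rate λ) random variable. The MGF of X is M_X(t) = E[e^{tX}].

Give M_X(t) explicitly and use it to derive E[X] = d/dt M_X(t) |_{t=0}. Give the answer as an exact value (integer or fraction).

E[X] = dM/dt |_{t=0} = 7/2

M_X(t) = e^(7*e^(t)/2 - 7/2)
dM/dt = 7*e^(-7/2)*e^(t)*e^(7*e^(t)/2)/2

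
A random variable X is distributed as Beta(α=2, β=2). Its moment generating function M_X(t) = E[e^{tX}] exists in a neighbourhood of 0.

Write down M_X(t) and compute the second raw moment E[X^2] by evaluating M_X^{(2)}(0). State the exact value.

E[X^2] = M′′(0) = 3/10

M_X(t) = ₁F₁(2; 4; t)
M′(t) = ₁F₁(3; 5; t)/2
M′′(t) = 3*₁F₁(4; 6; t)/10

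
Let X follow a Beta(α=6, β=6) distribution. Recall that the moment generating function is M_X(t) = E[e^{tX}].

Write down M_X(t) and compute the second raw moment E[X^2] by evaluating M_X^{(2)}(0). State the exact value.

M_X(t) = ₁F₁(6; 12; t)
M′(t) = ₁F₁(7; 13; t)/2
M′′(t) = 7*₁F₁(8; 14; t)/26

E[X^2] = M′′(0) = 7/26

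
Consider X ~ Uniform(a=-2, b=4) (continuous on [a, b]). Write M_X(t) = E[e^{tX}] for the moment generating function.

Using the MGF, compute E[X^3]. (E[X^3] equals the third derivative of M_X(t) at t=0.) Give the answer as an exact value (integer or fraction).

E[X^3] = M^(3)(0) = 10

M_X(t) = (e^(4*t) - e^(-2*t))/(6*t)
M^(3)(t) = (32*t^3*e^(6*t) + 4*t^3 - 24*t^2*e^(6*t) + 6*t^2 + 12*t*e^(6*t) + 6*t - 3*e^(6*t) + 3)*e^(-2*t)/(3*t^4)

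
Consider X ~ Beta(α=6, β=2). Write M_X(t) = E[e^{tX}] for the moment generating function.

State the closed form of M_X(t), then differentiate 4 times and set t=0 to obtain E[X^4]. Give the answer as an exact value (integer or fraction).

M_X(t) = ₁F₁(6; 8; t)
M^(4)(t) = 21*₁F₁(10; 12; t)/55

E[X^4] = M^(4)(0) = 21/55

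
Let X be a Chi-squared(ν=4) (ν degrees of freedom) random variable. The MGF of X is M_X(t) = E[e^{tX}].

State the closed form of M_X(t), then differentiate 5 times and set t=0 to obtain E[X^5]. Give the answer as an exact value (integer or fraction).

E[X^5] = d^5M/dt^5 |_{t=0} = 23040

M_X(t) = (1 - 2*t)^(-2)
dM/dt = -4/(8*t^3 - 12*t^2 + 6*t - 1)
d^2M/dt^2 = 24/(16*t^4 - 32*t^3 + 24*t^2 - 8*t + 1)
d^3M/dt^3 = -192/(32*t^5 - 80*t^4 + 80*t^3 - 40*t^2 + 10*t - 1)
d^4M/dt^4 = 1920/(64*t^6 - 192*t^5 + 240*t^4 - 160*t^3 + 60*t^2 - 12*t + 1)
d^5M/dt^5 = -23040/(128*t^7 - 448*t^6 + 672*t^5 - 560*t^4 + 280*t^3 - 84*t^2 + 14*t - 1)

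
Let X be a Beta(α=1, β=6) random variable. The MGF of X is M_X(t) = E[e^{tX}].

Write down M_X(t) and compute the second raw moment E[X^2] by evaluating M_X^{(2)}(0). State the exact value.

E[X^2] = M^(2)(0) = 1/28

M_X(t) = ₁F₁(1; 7; t)
M^(2)(t) = ₁F₁(3; 9; t)/28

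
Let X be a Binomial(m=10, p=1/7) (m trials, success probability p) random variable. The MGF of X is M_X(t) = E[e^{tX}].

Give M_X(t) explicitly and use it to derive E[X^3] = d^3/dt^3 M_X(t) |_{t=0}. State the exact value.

M_X(t) = (e^(t)/7 + 6/7)^10

E[X^3] = D^3[M](0) = 3100/343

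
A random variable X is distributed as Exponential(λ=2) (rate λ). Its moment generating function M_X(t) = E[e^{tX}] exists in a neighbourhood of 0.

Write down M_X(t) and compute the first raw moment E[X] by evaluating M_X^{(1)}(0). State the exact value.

M_X(t) = 2/(2 - t)
M^(1)(t) = 2/(t^2 - 4*t + 4)

E[X] = M^(1)(0) = 1/2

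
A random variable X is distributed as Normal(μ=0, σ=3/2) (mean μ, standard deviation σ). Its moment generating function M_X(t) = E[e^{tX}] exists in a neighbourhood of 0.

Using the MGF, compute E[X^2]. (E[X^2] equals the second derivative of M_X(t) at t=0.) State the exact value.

M_X(t) = e^(9*t^2/8)
M′(t) = 9*t*e^(9*t^2/8)/4
M′′(t) = 81*t^2*e^(9*t^2/8)/16 + 9*e^(9*t^2/8)/4

E[X^2] = M′′(0) = 9/4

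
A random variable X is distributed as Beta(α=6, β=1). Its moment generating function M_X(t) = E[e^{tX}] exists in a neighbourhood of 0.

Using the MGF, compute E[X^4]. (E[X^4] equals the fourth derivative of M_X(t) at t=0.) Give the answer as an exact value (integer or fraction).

E[X^4] = d^4M/dt^4 |_{t=0} = 3/5

M_X(t) = ₁F₁(6; 7; t)
dM/dt = 6*₁F₁(7; 8; t)/7
d^2M/dt^2 = 3*₁F₁(8; 9; t)/4
d^3M/dt^3 = 2*₁F₁(9; 10; t)/3
d^4M/dt^4 = 3*₁F₁(10; 11; t)/5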